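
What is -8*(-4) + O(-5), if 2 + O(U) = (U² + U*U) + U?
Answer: 75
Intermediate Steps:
O(U) = -2 + U + 2*U² (O(U) = -2 + ((U² + U*U) + U) = -2 + ((U² + U²) + U) = -2 + (2*U² + U) = -2 + (U + 2*U²) = -2 + U + 2*U²)
-8*(-4) + O(-5) = -8*(-4) + (-2 - 5 + 2*(-5)²) = 32 + (-2 - 5 + 2*25) = 32 + (-2 - 5 + 50) = 32 + 43 = 75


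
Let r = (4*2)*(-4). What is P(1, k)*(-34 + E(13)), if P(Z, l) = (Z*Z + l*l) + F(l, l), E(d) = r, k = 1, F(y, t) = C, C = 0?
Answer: -132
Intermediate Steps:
F(y, t) = 0
r = -32 (r = 8*(-4) = -32)
E(d) = -32
P(Z, l) = Z² + l² (P(Z, l) = (Z*Z + l*l) + 0 = (Z² + l²) + 0 = Z² + l²)
P(1, k)*(-34 + E(13)) = (1² + 1²)*(-34 - 32) = (1 + 1)*(-66) = 2*(-66) = -132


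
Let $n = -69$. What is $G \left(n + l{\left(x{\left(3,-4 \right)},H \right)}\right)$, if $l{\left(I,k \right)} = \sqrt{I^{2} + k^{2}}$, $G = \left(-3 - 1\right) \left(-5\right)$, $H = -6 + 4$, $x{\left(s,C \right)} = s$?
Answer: $-1380 + 20 \sqrt{13} \approx -1307.9$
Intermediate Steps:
$H = -2$
$G = 20$ ($G = \left(-4\right) \left(-5\right) = 20$)
$G \left(n + l{\left(x{\left(3,-4 \right)},H \right)}\right) = 20 \left(-69 + \sqrt{3^{2} + \left(-2\right)^{2}}\right) = 20 \left(-69 + \sqrt{9 + 4}\right) = 20 \left(-69 + \sqrt{13}\right) = -1380 + 20 \sqrt{13}$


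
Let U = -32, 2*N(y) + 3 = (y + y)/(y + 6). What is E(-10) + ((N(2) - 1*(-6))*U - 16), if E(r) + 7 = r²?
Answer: -75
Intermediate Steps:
N(y) = -3/2 + y/(6 + y) (N(y) = -3/2 + ((y + y)/(y + 6))/2 = -3/2 + ((2*y)/(6 + y))/2 = -3/2 + (2*y/(6 + y))/2 = -3/2 + y/(6 + y))
E(r) = -7 + r²
E(-10) + ((N(2) - 1*(-6))*U - 16) = (-7 + (-10)²) + (((-18 - 1*2)/(2*(6 + 2)) - 1*(-6))*(-32) - 16) = (-7 + 100) + (((½)*(-18 - 2)/8 + 6)*(-32) - 16) = 93 + (((½)*(⅛)*(-20) + 6)*(-32) - 16) = 93 + ((-5/4 + 6)*(-32) - 16) = 93 + ((19/4)*(-32) - 16) = 93 + (-152 - 16) = 93 - 168 = -75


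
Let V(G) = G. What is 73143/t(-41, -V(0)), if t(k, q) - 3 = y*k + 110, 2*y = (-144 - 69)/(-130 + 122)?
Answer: -1170288/6925 ≈ -168.99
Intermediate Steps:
y = 213/16 (y = ((-144 - 69)/(-130 + 122))/2 = (-213/(-8))/2 = (-213*(-⅛))/2 = (½)*(213/8) = 213/16 ≈ 13.313)
t(k, q) = 113 + 213*k/16 (t(k, q) = 3 + (213*k/16 + 110) = 3 + (110 + 213*k/16) = 113 + 213*k/16)
73143/t(-41, -V(0)) = 73143/(113 + (213/16)*(-41)) = 73143/(113 - 8733/16) = 73143/(-6925/16) = 73143*(-16/6925) = -1170288/6925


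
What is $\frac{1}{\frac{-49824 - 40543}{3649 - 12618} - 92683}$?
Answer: $- \frac{8969}{831183460} \approx -1.0791 \cdot 10^{-5}$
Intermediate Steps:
$\frac{1}{\frac{-49824 - 40543}{3649 - 12618} - 92683} = \frac{1}{- \frac{90367}{-8969} - 92683} = \frac{1}{\left(-90367\right) \left(- \frac{1}{8969}\right) - 92683} = \frac{1}{\frac{90367}{8969} - 92683} = \frac{1}{- \frac{831183460}{8969}} = - \frac{8969}{831183460}$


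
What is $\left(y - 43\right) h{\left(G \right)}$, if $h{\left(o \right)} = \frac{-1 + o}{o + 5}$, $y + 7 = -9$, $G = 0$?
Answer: $\frac{59}{5} \approx 11.8$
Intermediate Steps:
$y = -16$ ($y = -7 - 9 = -16$)
$h{\left(o \right)} = \frac{-1 + o}{5 + o}$
$\left(y - 43\right) h{\left(G \right)} = \left(-16 - 43\right) \frac{-1 + 0}{5 + 0} = - 59 \cdot \frac{1}{5} \left(-1\right) = \left(-59\right) \left(- \frac{1}{5}\right) = \frac{59}{5}$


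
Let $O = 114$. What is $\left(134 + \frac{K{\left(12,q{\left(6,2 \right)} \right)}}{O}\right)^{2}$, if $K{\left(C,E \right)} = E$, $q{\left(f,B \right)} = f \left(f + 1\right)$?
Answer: $\frac{6517809}{361} \approx 18055.0$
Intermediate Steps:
$q{\left(f,B \right)} = f \left(1 + f\right)$
$\left(134 + \frac{K{\left(12,q{\left(6,2 \right)} \right)}}{O}\right)^{2} = \left(134 + \frac{6 \left(1 + 6\right)}{114}\right)^{2} = \left(134 + 6 \cdot 7 \cdot \frac{1}{114}\right)^{2} = \left(134 + 42 \cdot \frac{1}{114}\right)^{2} = \left(134 + \frac{7}{19}\right)^{2} = \left(\frac{2553}{19}\right)^{2} = \frac{6517809}{361}$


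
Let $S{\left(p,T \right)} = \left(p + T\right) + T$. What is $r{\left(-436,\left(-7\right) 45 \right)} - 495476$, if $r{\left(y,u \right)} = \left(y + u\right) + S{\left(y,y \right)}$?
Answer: $-497535$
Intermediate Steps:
$S{\left(p,T \right)} = p + 2 T$ ($S{\left(p,T \right)} = \left(T + p\right) + T = p + 2 T$)
$r{\left(y,u \right)} = u + 4 y$ ($r{\left(y,u \right)} = \left(y + u\right) + \left(y + 2 y\right) = \left(u + y\right) + 3 y = u + 4 y$)
$r{\left(-436,\left(-7\right) 45 \right)} - 495476 = \left(\left(-7\right) 45 + 4 \left(-436\right)\right) - 495476 = \left(-315 - 1744\right) - 495476 = -2059 - 495476 = -497535$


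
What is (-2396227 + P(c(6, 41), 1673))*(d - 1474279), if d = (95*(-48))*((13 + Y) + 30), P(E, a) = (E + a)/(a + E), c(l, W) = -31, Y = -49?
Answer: 3467144927694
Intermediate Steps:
P(E, a) = 1 (P(E, a) = (E + a)/(E + a) = 1)
d = 27360 (d = (95*(-48))*((13 - 49) + 30) = -4560*(-36 + 30) = -4560*(-6) = 27360)
(-2396227 + P(c(6, 41), 1673))*(d - 1474279) = (-2396227 + 1)*(27360 - 1474279) = -2396226*(-1446919) = 3467144927694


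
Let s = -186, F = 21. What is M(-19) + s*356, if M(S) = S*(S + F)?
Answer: -66254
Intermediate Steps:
M(S) = S*(21 + S) (M(S) = S*(S + 21) = S*(21 + S))
M(-19) + s*356 = -19*(21 - 19) - 186*356 = -19*2 - 66216 = -38 - 66216 = -66254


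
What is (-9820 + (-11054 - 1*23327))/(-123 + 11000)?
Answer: -44201/10877 ≈ -4.0637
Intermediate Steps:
(-9820 + (-11054 - 1*23327))/(-123 + 11000) = (-9820 + (-11054 - 23327))/10877 = (-9820 - 34381)*(1/10877) = -44201*1/10877 = -44201/10877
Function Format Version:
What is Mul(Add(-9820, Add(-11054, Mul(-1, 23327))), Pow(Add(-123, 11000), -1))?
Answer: Rational(-44201, 10877) ≈ -4.0637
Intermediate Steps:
Mul(Add(-9820, Add(-11054, Mul(-1, 23327))), Pow(Add(-123, 11000), -1)) = Mul(Add(-9820, Add(-11054, -23327)), Pow(10877, -1)) = Mul(Add(-9820, -34381), Rational(1, 10877)) = Mul(-44201, Rational(1, 10877)) = Rational(-44201, 10877)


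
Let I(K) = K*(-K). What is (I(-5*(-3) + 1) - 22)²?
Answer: 77284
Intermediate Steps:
I(K) = -K²
(I(-5*(-3) + 1) - 22)² = (-(-5*(-3) + 1)² - 22)² = (-(15 + 1)² - 22)² = (-1*16² - 22)² = (-1*256 - 22)² = (-256 - 22)² = (-278)² = 77284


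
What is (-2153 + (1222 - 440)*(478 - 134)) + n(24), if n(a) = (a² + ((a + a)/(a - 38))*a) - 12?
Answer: 1871357/7 ≈ 2.6734e+5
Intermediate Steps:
n(a) = -12 + a² + 2*a²/(-38 + a) (n(a) = (a² + ((2*a)/(-38 + a))*a) - 12 = (a² + (2*a/(-38 + a))*a) - 12 = (a² + 2*a²/(-38 + a)) - 12 = -12 + a² + 2*a²/(-38 + a))
(-2153 + (1222 - 440)*(478 - 134)) + n(24) = (-2153 + (1222 - 440)*(478 - 134)) + (456 + 24³ - 36*24² - 12*24)/(-38 + 24) = (-2153 + 782*344) + (456 + 13824 - 36*576 - 288)/(-14) = (-2153 + 269008) - (456 + 13824 - 20736 - 288)/14 = 266855 - 1/14*(-6744) = 266855 + 3372/7 = 1871357/7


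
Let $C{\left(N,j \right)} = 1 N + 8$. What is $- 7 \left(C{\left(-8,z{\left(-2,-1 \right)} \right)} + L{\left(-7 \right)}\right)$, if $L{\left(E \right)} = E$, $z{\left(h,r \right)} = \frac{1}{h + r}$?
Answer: $49$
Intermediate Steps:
$C{\left(N,j \right)} = 8 + N$ ($C{\left(N,j \right)} = N + 8 = 8 + N$)
$- 7 \left(C{\left(-8,z{\left(-2,-1 \right)} \right)} + L{\left(-7 \right)}\right) = - 7 \left(\left(8 - 8\right) - 7\right) = - 7 \left(0 - 7\right) = \left(-7\right) \left(-7\right) = 49$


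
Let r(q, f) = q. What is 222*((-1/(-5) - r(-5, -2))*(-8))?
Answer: -46176/5 ≈ -9235.2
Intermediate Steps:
222*((-1/(-5) - r(-5, -2))*(-8)) = 222*((-1/(-5) - 1*(-5))*(-8)) = 222*((-1*(-⅕) + 5)*(-8)) = 222*((⅕ + 5)*(-8)) = 222*((26/5)*(-8)) = 222*(-208/5) = -46176/5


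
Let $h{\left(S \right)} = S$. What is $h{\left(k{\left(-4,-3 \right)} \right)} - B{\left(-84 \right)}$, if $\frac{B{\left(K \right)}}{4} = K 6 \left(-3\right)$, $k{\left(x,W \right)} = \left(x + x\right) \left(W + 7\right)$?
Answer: $-6080$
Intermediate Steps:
$k{\left(x,W \right)} = 2 x \left(7 + W\right)$
$B{\left(K \right)} = - 72 K$ ($B{\left(K \right)} = 4 K 6 \left(-3\right) = 4 \cdot 6 K \left(-3\right) = 4 \left(- 18 K\right) = - 72 K$)
$h{\left(k{\left(-4,-3 \right)} \right)} - B{\left(-84 \right)} = 2 \left(-4\right) \left(7 - 3\right) - \left(-72\right) \left(-84\right) = 2 \left(-4\right) 4 - 6048 = -32 - 6048 = -6080$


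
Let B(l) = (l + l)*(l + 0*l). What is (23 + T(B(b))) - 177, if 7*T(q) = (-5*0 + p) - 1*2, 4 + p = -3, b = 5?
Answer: -1087/7 ≈ -155.29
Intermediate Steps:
p = -7 (p = -4 - 3 = -7)
B(l) = 2*l**2 (B(l) = (2*l)*(l + 0) = (2*l)*l = 2*l**2)
T(q) = -9/7 (T(q) = ((-5*0 - 7) - 1*2)/7 = ((0 - 7) - 2)/7 = (-7 - 2)/7 = (1/7)*(-9) = -9/7)
(23 + T(B(b))) - 177 = (23 - 9/7) - 177 = 152/7 - 177 = -1087/7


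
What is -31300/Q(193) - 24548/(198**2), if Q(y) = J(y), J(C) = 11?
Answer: -27894437/9801 ≈ -2846.1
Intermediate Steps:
Q(y) = 11
-31300/Q(193) - 24548/(198**2) = -31300/11 - 24548/(198**2) = -31300*1/11 - 24548/39204 = -31300/11 - 24548*1/39204 = -31300/11 - 6137/9801 = -27894437/9801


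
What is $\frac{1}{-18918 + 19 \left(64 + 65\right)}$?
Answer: $- \frac{1}{16467} \approx -6.0728 \cdot 10^{-5}$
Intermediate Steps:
$\frac{1}{-18918 + 19 \left(64 + 65\right)} = \frac{1}{-18918 + 19 \cdot 129} = \frac{1}{-18918 + 2451} = \frac{1}{-16467} = - \frac{1}{16467}$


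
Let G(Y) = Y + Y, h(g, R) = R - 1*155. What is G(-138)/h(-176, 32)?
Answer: 92/41 ≈ 2.2439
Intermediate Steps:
h(g, R) = -155 + R (h(g, R) = R - 155 = -155 + R)
G(Y) = 2*Y
G(-138)/h(-176, 32) = (2*(-138))/(-155 + 32) = -276/(-123) = -276*(-1/123) = 92/41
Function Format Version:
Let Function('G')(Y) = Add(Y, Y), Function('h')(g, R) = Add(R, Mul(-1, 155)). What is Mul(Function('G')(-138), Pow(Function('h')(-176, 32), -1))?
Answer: Rational(92, 41) ≈ 2.2439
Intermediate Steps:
Function('h')(g, R) = Add(-155, R) (Function('h')(g, R) = Add(R, -155) = Add(-155, R))
Function('G')(Y) = Mul(2, Y)
Mul(Function('G')(-138), Pow(Function('h')(-176, 32), -1)) = Mul(Mul(2, -138), Pow(Add(-155, 32), -1)) = Mul(-276, Pow(-123, -1)) = Mul(-276, Rational(-1, 123)) = Rational(92, 41)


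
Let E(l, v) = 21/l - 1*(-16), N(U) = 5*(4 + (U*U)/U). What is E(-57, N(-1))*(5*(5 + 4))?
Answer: 13365/19 ≈ 703.42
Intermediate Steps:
N(U) = 20 + 5*U (N(U) = 5*(4 + U²/U) = 5*(4 + U) = 20 + 5*U)
E(l, v) = 16 + 21/l (E(l, v) = 21/l + 16 = 16 + 21/l)
E(-57, N(-1))*(5*(5 + 4)) = (16 + 21/(-57))*(5*(5 + 4)) = (16 + 21*(-1/57))*(5*9) = (16 - 7/19)*45 = (297/19)*45 = 13365/19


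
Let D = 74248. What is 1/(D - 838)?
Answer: 1/73410 ≈ 1.3622e-5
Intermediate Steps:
1/(D - 838) = 1/(74248 - 838) = 1/73410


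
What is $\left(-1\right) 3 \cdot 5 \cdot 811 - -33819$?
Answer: $21654$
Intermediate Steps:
$\left(-1\right) 3 \cdot 5 \cdot 811 - -33819 = \left(-3\right) 5 \cdot 811 + 33819 = \left(-15\right) 811 + 33819 = -12165 + 33819 = 21654$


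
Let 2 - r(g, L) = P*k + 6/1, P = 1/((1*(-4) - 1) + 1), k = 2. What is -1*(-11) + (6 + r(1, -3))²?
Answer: 69/4 ≈ 17.250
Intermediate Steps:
P = -¼ (P = 1/((-4 - 1) + 1) = 1/(-5 + 1) = 1/(-4) = -¼ ≈ -0.25000)
r(g, L) = -7/2 (r(g, L) = 2 - (-¼*2 + 6/1) = 2 - (-½ + 6*1) = 2 - (-½ + 6) = 2 - 1*11/2 = 2 - 11/2 = -7/2)
-1*(-11) + (6 + r(1, -3))² = -1*(-11) + (6 - 7/2)² = 11 + (5/2)² = 11 + 25/4 = 69/4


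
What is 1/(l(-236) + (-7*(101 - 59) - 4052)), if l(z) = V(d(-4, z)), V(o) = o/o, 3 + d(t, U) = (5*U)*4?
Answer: -1/4345 ≈ -0.00023015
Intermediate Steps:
d(t, U) = -3 + 20*U (d(t, U) = -3 + (5*U)*4 = -3 + 20*U)
V(o) = 1
l(z) = 1
1/(l(-236) + (-7*(101 - 59) - 4052)) = 1/(1 + (-7*(101 - 59) - 4052)) = 1/(1 + (-7*42 - 4052)) = 1/(1 + (-294 - 4052)) = 1/(1 - 4346) = 1/(-4345) = -1/4345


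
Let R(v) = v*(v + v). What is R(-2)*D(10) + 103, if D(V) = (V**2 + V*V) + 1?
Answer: 1711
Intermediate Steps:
R(v) = 2*v**2 (R(v) = v*(2*v) = 2*v**2)
D(V) = 1 + 2*V**2 (D(V) = (V**2 + V**2) + 1 = 2*V**2 + 1 = 1 + 2*V**2)
R(-2)*D(10) + 103 = (2*(-2)**2)*(1 + 2*10**2) + 103 = (2*4)*(1 + 2*100) + 103 = 8*(1 + 200) + 103 = 8*201 + 103 = 1608 + 103 = 1711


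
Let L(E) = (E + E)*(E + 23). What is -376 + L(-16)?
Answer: -600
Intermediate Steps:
L(E) = 2*E*(23 + E) (L(E) = (2*E)*(23 + E) = 2*E*(23 + E))
-376 + L(-16) = -376 + 2*(-16)*(23 - 16) = -376 + 2*(-16)*7 = -376 - 224 = -600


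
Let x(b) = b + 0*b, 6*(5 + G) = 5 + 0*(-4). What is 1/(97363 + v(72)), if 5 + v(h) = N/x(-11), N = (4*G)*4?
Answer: 33/3213014 ≈ 1.0271e-5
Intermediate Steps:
G = -25/6 (G = -5 + (5 + 0*(-4))/6 = -5 + (5 + 0)/6 = -5 + (1/6)*5 = -5 + 5/6 = -25/6 ≈ -4.1667)
N = -200/3 (N = (4*(-25/6))*4 = -50/3*4 = -200/3 ≈ -66.667)
x(b) = b (x(b) = b + 0 = b)
v(h) = 35/33 (v(h) = -5 - 200/3/(-11) = -5 - 200/3*(-1/11) = -5 + 200/33 = 35/33)
1/(97363 + v(72)) = 1/(97363 + 35/33) = 1/(3213014/33) = 33/3213014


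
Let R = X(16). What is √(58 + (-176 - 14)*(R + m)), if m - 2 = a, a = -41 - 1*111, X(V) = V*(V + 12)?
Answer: I*√56562 ≈ 237.83*I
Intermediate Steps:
X(V) = V*(12 + V)
R = 448 (R = 16*(12 + 16) = 16*28 = 448)
a = -152 (a = -41 - 111 = -152)
m = -150 (m = 2 - 152 = -150)
√(58 + (-176 - 14)*(R + m)) = √(58 + (-176 - 14)*(448 - 150)) = √(58 - 190*298) = √(58 - 56620) = √(-56562) = I*√56562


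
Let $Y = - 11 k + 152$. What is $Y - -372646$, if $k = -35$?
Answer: $373183$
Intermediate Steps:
$Y = 537$ ($Y = \left(-11\right) \left(-35\right) + 152 = 385 + 152 = 537$)
$Y - -372646 = 537 - -372646 = 537 + 372646 = 373183$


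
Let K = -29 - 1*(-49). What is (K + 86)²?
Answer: 11236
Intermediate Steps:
K = 20 (K = -29 + 49 = 20)
(K + 86)² = (20 + 86)² = 106² = 11236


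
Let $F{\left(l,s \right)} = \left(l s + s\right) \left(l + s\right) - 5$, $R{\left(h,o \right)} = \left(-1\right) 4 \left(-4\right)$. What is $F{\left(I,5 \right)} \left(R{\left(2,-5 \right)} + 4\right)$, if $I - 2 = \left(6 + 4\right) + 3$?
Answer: $31900$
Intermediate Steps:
$R{\left(h,o \right)} = 16$ ($R{\left(h,o \right)} = \left(-4\right) \left(-4\right) = 16$)
$I = 15$ ($I = 2 + \left(\left(6 + 4\right) + 3\right) = 2 + \left(10 + 3\right) = 2 + 13 = 15$)
$F{\left(l,s \right)} = -5 + \left(l + s\right) \left(s + l s\right)$ ($F{\left(l,s \right)} = \left(s + l s\right) \left(l + s\right) - 5 = \left(l + s\right) \left(s + l s\right) - 5 = -5 + \left(l + s\right) \left(s + l s\right)$)
$F{\left(I,5 \right)} \left(R{\left(2,-5 \right)} + 4\right) = \left(-5 + 5^{2} + 15 \cdot 5 + 15 \cdot 5^{2} + 5 \cdot 15^{2}\right) \left(16 + 4\right) = \left(-5 + 25 + 75 + 15 \cdot 25 + 5 \cdot 225\right) 20 = \left(-5 + 25 + 75 + 375 + 1125\right) 20 = 1595 \cdot 20 = 31900$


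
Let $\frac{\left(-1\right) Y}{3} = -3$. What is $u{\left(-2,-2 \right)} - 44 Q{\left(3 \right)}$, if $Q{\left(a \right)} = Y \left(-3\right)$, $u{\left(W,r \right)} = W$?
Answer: $1186$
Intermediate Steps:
$Y = 9$ ($Y = \left(-3\right) \left(-3\right) = 9$)
$Q{\left(a \right)} = -27$ ($Q{\left(a \right)} = 9 \left(-3\right) = -27$)
$u{\left(-2,-2 \right)} - 44 Q{\left(3 \right)} = -2 - -1188 = -2 + 1188 = 1186$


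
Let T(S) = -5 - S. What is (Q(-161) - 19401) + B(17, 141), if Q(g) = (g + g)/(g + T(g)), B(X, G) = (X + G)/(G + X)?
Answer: -96678/5 ≈ -19336.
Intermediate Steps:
B(X, G) = 1 (B(X, G) = (G + X)/(G + X) = 1)
Q(g) = -2*g/5 (Q(g) = (g + g)/(g + (-5 - g)) = (2*g)/(-5) = (2*g)*(-1/5) = -2*g/5)
(Q(-161) - 19401) + B(17, 141) = (-2/5*(-161) - 19401) + 1 = (322/5 - 19401) + 1 = -96683/5 + 1 = -96678/5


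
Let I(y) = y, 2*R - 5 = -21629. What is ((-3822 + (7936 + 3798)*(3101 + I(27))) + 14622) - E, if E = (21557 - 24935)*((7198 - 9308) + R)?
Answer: -6935764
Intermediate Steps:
R = -10812 (R = 5/2 + (1/2)*(-21629) = 5/2 - 21629/2 = -10812)
E = 43650516 (E = (21557 - 24935)*((7198 - 9308) - 10812) = -3378*(-2110 - 10812) = -3378*(-12922) = 43650516)
((-3822 + (7936 + 3798)*(3101 + I(27))) + 14622) - E = ((-3822 + (7936 + 3798)*(3101 + 27)) + 14622) - 1*43650516 = ((-3822 + 11734*3128) + 14622) - 43650516 = ((-3822 + 36703952) + 14622) - 43650516 = (36700130 + 14622) - 43650516 = 36714752 - 43650516 = -6935764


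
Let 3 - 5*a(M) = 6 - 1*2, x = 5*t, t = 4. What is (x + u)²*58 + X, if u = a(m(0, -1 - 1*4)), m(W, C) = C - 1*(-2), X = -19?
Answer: 567983/25 ≈ 22719.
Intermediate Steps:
m(W, C) = 2 + C (m(W, C) = C + 2 = 2 + C)
x = 20 (x = 5*4 = 20)
a(M) = -⅕ (a(M) = ⅗ - (6 - 1*2)/5 = ⅗ - (6 - 2)/5 = ⅗ - ⅕*4 = ⅗ - ⅘ = -⅕)
u = -⅕ ≈ -0.20000
(x + u)²*58 + X = (20 - ⅕)²*58 - 19 = (99/5)²*58 - 19 = (9801/25)*58 - 19 = 568458/25 - 19 = 567983/25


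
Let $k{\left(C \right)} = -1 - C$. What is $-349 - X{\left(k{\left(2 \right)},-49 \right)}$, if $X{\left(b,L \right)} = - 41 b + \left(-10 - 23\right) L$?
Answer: $-2089$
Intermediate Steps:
$X{\left(b,L \right)} = - 41 b - 33 L$ ($X{\left(b,L \right)} = - 41 b + \left(-10 - 23\right) L = - 41 b - 33 L$)
$-349 - X{\left(k{\left(2 \right)},-49 \right)} = -349 - \left(- 41 \left(-1 - 2\right) - -1617\right) = -349 - \left(- 41 \left(-1 - 2\right) + 1617\right) = -349 - \left(\left(-41\right) \left(-3\right) + 1617\right) = -349 - \left(123 + 1617\right) = -349 - 1740 = -2089$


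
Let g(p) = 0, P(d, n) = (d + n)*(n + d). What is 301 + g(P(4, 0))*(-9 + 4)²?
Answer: 301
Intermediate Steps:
P(d, n) = (d + n)² (P(d, n) = (d + n)*(d + n) = (d + n)²)
301 + g(P(4, 0))*(-9 + 4)² = 301 + 0*(-9 + 4)² = 301 + 0*(-5)² = 301 + 0*25 = 301 + 0 = 301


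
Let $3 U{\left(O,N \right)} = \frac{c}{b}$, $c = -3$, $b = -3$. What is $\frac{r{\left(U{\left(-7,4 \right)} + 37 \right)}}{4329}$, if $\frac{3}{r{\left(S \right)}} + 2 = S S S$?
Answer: $\frac{9}{675744394} \approx 1.3319 \cdot 10^{-8}$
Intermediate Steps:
$U{\left(O,N \right)} = \frac{1}{3}$ ($U{\left(O,N \right)} = \frac{\left(-3\right) \frac{1}{-3}}{3} = \frac{\left(-3\right) \left(- \frac{1}{3}\right)}{3} = \frac{1}{3} \cdot 1 = \frac{1}{3}$)
$r{\left(S \right)} = \frac{3}{-2 + S^{3}}$ ($r{\left(S \right)} = \frac{3}{-2 + S S S} = \frac{3}{-2 + S^{2} S} = \frac{3}{-2 + S^{3}}$)
$\frac{r{\left(U{\left(-7,4 \right)} + 37 \right)}}{4329} = \frac{3 \frac{1}{-2 + \left(\frac{1}{3} + 37\right)^{3}}}{4329} = \frac{3}{-2 + \left(\frac{112}{3}\right)^{3}} \cdot \frac{1}{4329} = \frac{3}{-2 + \frac{1404928}{27}} \cdot \frac{1}{4329} = \frac{3}{\frac{1404874}{27}} \cdot \frac{1}{4329} = 3 \cdot \frac{27}{1404874} \cdot \frac{1}{4329} = \frac{81}{1404874} \cdot \frac{1}{4329} = \frac{9}{675744394}$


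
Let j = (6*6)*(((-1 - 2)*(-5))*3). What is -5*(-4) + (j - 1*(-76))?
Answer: 1716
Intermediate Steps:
j = 1620 (j = 36*(-3*(-5)*3) = 36*(15*3) = 36*45 = 1620)
-5*(-4) + (j - 1*(-76)) = -5*(-4) + (1620 - 1*(-76)) = -1*(-20) + (1620 + 76) = 20 + 1696 = 1716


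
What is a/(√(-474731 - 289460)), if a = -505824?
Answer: 505824*I*√764191/764191 ≈ 578.63*I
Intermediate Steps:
a/(√(-474731 - 289460)) = -505824/√(-474731 - 289460) = -505824*(-I*√764191/764191) = -(-505824)*I*√764191/764191 = 505824*I*√764191/764191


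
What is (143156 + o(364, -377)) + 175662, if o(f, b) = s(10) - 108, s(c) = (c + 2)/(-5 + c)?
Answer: 1593562/5 ≈ 3.1871e+5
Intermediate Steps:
s(c) = (2 + c)/(-5 + c)
o(f, b) = -528/5 (o(f, b) = (2 + 10)/(-5 + 10) - 108 = 12/5 - 108 = -528/5)
(143156 + o(364, -377)) + 175662 = (143156 - 528/5) + 175662 = 715252/5 + 175662 = 1593562/5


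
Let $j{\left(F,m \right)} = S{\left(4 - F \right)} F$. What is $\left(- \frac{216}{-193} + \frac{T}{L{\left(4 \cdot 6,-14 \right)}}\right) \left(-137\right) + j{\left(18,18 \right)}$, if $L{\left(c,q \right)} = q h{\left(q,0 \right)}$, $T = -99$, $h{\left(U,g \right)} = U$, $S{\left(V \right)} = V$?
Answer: $- \frac{12715029}{37828} \approx -336.13$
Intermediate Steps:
$j{\left(F,m \right)} = F \left(4 - F\right)$ ($j{\left(F,m \right)} = \left(4 - F\right) F = F \left(4 - F\right)$)
$L{\left(c,q \right)} = q^{2}$ ($L{\left(c,q \right)} = q q = q^{2}$)
$\left(- \frac{216}{-193} + \frac{T}{L{\left(4 \cdot 6,-14 \right)}}\right) \left(-137\right) + j{\left(18,18 \right)} = \left(- \frac{216}{-193} - \frac{99}{\left(-14\right)^{2}}\right) \left(-137\right) + 18 \left(4 - 18\right) = \left(\left(-216\right) \left(- \frac{1}{193}\right) - \frac{99}{196}\right) \left(-137\right) + 18 \left(4 - 18\right) = \left(\frac{216}{193} - \frac{99}{196}\right) \left(-137\right) + 18 \left(-14\right) = \left(\frac{216}{193} - \frac{99}{196}\right) \left(-137\right) - 252 = \frac{23229}{37828} \left(-137\right) - 252 = - \frac{3182373}{37828} - 252 = - \frac{12715029}{37828}$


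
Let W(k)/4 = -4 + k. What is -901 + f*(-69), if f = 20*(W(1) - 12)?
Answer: 32219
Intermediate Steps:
W(k) = -16 + 4*k (W(k) = 4*(-4 + k) = -16 + 4*k)
f = -480 (f = 20*((-16 + 4*1) - 12) = 20*((-16 + 4) - 12) = 20*(-12 - 12) = 20*(-24) = -480)
-901 + f*(-69) = -901 - 480*(-69) = -901 + 33120 = 32219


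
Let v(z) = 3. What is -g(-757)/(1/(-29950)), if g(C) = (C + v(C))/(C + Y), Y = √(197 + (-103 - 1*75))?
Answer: 1709480110/57303 + 2258230*√19/57303 ≈ 30004.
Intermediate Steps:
Y = √19 (Y = √(197 + (-103 - 75)) = √(197 - 178) = √19 ≈ 4.3589)
g(C) = (3 + C)/(C + √19) (g(C) = (C + 3)/(C + √19) = (3 + C)/(C + √19))
-g(-757)/(1/(-29950)) = -(3 - 757)/(-757 + √19)/(1/(-29950)) = --754/(-757 + √19)/(-1/29950) = -(-754/(-757 + √19))*(-29950) = -22582300/(-757 + √19)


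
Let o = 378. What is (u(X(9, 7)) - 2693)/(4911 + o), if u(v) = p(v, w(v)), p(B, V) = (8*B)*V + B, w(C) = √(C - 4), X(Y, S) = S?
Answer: -2686/5289 + 56*√3/5289 ≈ -0.48951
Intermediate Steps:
w(C) = √(-4 + C)
p(B, V) = B + 8*B*V (p(B, V) = 8*B*V + B = B + 8*B*V)
u(v) = v*(1 + 8*√(-4 + v))
(u(X(9, 7)) - 2693)/(4911 + o) = (7*(1 + 8*√(-4 + 7)) - 2693)/(4911 + 378) = (7*(1 + 8*√3) - 2693)/5289 = ((7 + 56*√3) - 2693)*(1/5289) = (-2686 + 56*√3)*(1/5289) = -2686/5289 + 56*√3/5289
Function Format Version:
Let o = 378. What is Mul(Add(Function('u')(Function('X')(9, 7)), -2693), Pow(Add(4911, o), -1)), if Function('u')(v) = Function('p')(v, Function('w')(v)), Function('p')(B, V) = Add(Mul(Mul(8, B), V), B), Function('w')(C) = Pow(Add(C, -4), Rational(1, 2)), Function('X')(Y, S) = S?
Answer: Add(Rational(-2686, 5289), Mul(Rational(56, 5289), Pow(3, Rational(1, 2)))) ≈ -0.48951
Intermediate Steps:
Function('w')(C) = Pow(Add(-4, C), Rational(1, 2))
Function('p')(B, V) = Add(B, Mul(8, B, V)) (Function('p')(B, V) = Add(Mul(8, B, V), B) = Add(B, Mul(8, B, V)))
Function('u')(v) = Mul(v, Add(1, Mul(8, Pow(Add(-4, v), Rational(1, 2)))))
Mul(Add(Function('u')(Function('X')(9, 7)), -2693), Pow(Add(4911, o), -1)) = Mul(Add(Mul(7, Add(1, Mul(8, Pow(Add(-4, 7), Rational(1, 2))))), -2693), Pow(Add(4911, 378), -1)) = Mul(Add(Mul(7, Add(1, Mul(8, Pow(3, Rational(1, 2))))), -2693), Pow(5289, -1)) = Mul(Add(Add(7, Mul(56, Pow(3, Rational(1, 2)))), -2693), Rational(1, 5289)) = Mul(Add(-2686, Mul(56, Pow(3, Rational(1, 2)))), Rational(1, 5289)) = Add(Rational(-2686, 5289), Mul(Rational(56, 5289), Pow(3, Rational(1, 2))))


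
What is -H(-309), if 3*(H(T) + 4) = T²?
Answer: -31823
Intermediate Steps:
H(T) = -4 + T²/3
-H(-309) = -(-4 + (⅓)*(-309)²) = -(-4 + (⅓)*95481) = -(-4 + 31827) = -1*31823 = -31823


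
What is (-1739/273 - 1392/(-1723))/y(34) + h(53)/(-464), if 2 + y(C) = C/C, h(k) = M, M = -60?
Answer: 310544281/54563964 ≈ 5.6914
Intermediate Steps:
h(k) = -60
y(C) = -1 (y(C) = -2 + C/C = -2 + 1 = -1)
(-1739/273 - 1392/(-1723))/y(34) + h(53)/(-464) = (-1739/273 - 1392/(-1723))/(-1) - 60/(-464) = (-1739*1/273 - 1392*(-1/1723))*(-1) - 60*(-1/464) = (-1739/273 + 1392/1723)*(-1) + 15/116 = -2616281/470379*(-1) + 15/116 = 2616281/470379 + 15/116 = 310544281/54563964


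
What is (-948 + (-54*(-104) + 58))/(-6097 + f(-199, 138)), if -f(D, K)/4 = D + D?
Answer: -278/265 ≈ -1.0491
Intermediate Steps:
f(D, K) = -8*D (f(D, K) = -4*(D + D) = -8*D)
(-948 + (-54*(-104) + 58))/(-6097 + f(-199, 138)) = (-948 + (-54*(-104) + 58))/(-6097 - 8*(-199)) = (-948 + (5616 + 58))/(-6097 + 1592) = (-948 + 5674)/(-4505) = 4726*(-1/4505) = -278/265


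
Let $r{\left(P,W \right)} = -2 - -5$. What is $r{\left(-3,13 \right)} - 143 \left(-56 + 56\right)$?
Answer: $3$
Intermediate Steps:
$r{\left(P,W \right)} = 3$ ($r{\left(P,W \right)} = -2 + 5 = 3$)
$r{\left(-3,13 \right)} - 143 \left(-56 + 56\right) = 3 - 143 \left(-56 + 56\right) = 3 - 0 = 3 + 0 = 3$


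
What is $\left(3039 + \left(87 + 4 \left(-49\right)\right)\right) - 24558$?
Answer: $-21628$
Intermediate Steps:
$\left(3039 + \left(87 + 4 \left(-49\right)\right)\right) - 24558 = \left(3039 + \left(87 - 196\right)\right) - 24558 = \left(3039 - 109\right) - 24558 = 2930 - 24558 = -21628$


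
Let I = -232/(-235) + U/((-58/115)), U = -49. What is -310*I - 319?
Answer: -41902908/1363 ≈ -30743.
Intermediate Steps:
I = 1337681/13630 (I = -232/(-235) - 49/((-58/115)) = -232*(-1/235) - 49/((-58*1/115)) = 232/235 - 49/(-58/115) = 232/235 - 49*(-115/58) = 232/235 + 5635/58 = 1337681/13630 ≈ 98.142)
-310*I - 319 = -310*1337681/13630 - 319 = -41468111/1363 - 319 = -41902908/1363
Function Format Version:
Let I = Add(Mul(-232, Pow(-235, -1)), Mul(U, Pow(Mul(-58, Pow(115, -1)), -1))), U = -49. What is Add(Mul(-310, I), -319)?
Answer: Rational(-41902908, 1363) ≈ -30743.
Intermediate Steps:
I = Rational(1337681, 13630) (I = Add(Mul(-232, Pow(-235, -1)), Mul(-49, Pow(Mul(-58, Pow(115, -1)), -1))) = Add(Mul(-232, Rational(-1, 235)), Mul(-49, Pow(Mul(-58, Rational(1, 115)), -1))) = Add(Rational(232, 235), Mul(-49, Pow(Rational(-58, 115), -1))) = Add(Rational(232, 235), Mul(-49, Rational(-115, 58))) = Add(Rational(232, 235), Rational(5635, 58)) = Rational(1337681, 13630) ≈ 98.142)
Add(Mul(-310, I), -319) = Add(Mul(-310, Rational(1337681, 13630)), -319) = Add(Rational(-41468111, 1363), -319) = Rational(-41902908, 1363)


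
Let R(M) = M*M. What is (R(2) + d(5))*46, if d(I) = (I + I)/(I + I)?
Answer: 230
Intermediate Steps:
R(M) = M**2
d(I) = 1 (d(I) = (2*I)/((2*I)) = (2*I)*(1/(2*I)) = 1)
(R(2) + d(5))*46 = (2**2 + 1)*46 = (4 + 1)*46 = 5*46 = 230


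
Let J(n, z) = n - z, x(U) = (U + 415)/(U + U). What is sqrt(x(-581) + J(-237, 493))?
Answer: I*sqrt(35763)/7 ≈ 27.016*I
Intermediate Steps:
x(U) = (415 + U)/(2*U) (x(U) = (415 + U)/((2*U)) = (415 + U)*(1/(2*U)) = (415 + U)/(2*U))
sqrt(x(-581) + J(-237, 493)) = sqrt((1/2)*(415 - 581)/(-581) + (-237 - 1*493)) = sqrt((1/2)*(-1/581)*(-166) + (-237 - 493)) = sqrt(1/7 - 730) = sqrt(-5109/7) = I*sqrt(35763)/7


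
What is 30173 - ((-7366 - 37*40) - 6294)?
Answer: 45313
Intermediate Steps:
30173 - ((-7366 - 37*40) - 6294) = 30173 - ((-7366 - 1480) - 6294) = 30173 - (-8846 - 6294) = 30173 - 1*(-15140) = 30173 + 15140 = 45313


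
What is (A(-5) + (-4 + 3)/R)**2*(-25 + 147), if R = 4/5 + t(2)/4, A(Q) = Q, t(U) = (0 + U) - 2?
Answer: 38125/8 ≈ 4765.6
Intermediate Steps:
t(U) = -2 + U (t(U) = U - 2 = -2 + U)
R = 4/5 (R = 4/5 + (-2 + 2)/4 = 4*(1/5) + 0*(1/4) = 4/5 + 0 = 4/5 ≈ 0.80000)
(A(-5) + (-4 + 3)/R)**2*(-25 + 147) = (-5 + (-4 + 3)/(4/5))**2*(-25 + 147) = (-5 - 1*5/4)**2*122 = (-5 - 5/4)**2*122 = (-25/4)**2*122 = (625/16)*122 = 38125/8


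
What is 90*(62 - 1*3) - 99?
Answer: 5211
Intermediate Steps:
90*(62 - 1*3) - 99 = 90*(62 - 3) - 99 = 90*59 - 99 = 5310 - 99 = 5211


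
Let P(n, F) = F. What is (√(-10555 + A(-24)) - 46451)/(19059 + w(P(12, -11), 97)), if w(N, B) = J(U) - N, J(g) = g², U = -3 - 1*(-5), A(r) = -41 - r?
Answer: -46451/19074 + I*√2643/9537 ≈ -2.4353 + 0.0053906*I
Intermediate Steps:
U = 2 (U = -3 + 5 = 2)
w(N, B) = 4 - N (w(N, B) = 2² - N = 4 - N)
(√(-10555 + A(-24)) - 46451)/(19059 + w(P(12, -11), 97)) = (√(-10555 + (-41 - 1*(-24))) - 46451)/(19059 + (4 - 1*(-11))) = (√(-10555 + (-41 + 24)) - 46451)/(19059 + (4 + 11)) = (√(-10555 - 17) - 46451)/(19059 + 15) = (√(-10572) - 46451)/19074 = (2*I*√2643 - 46451)*(1/19074) = (-46451 + 2*I*√2643)*(1/19074) = -46451/19074 + I*√2643/9537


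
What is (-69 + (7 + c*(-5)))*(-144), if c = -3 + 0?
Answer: 6768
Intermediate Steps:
c = -3
(-69 + (7 + c*(-5)))*(-144) = (-69 + (7 - 3*(-5)))*(-144) = (-69 + (7 + 15))*(-144) = (-69 + 22)*(-144) = -47*(-144) = 6768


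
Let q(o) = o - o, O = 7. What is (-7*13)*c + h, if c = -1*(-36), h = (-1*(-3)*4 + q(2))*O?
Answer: -3192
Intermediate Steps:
q(o) = 0
h = 84 (h = (-1*(-3)*4 + 0)*7 = (3*4 + 0)*7 = (12 + 0)*7 = 12*7 = 84)
c = 36
(-7*13)*c + h = -7*13*36 + 84 = -91*36 + 84 = -3276 + 84 = -3192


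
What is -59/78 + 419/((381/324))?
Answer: 3522163/9906 ≈ 355.56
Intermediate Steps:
-59/78 + 419/((381/324)) = -59*1/78 + 419/((381*(1/324))) = -59/78 + 419/(127/108) = -59/78 + 419*(108/127) = -59/78 + 45252/127 = 3522163/9906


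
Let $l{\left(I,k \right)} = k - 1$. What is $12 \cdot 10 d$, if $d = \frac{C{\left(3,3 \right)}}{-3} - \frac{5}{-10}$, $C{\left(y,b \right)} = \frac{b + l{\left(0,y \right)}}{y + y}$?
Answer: $\frac{80}{3} \approx 26.667$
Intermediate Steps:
$l{\left(I,k \right)} = -1 + k$
$C{\left(y,b \right)} = \frac{-1 + b + y}{2 y}$ ($C{\left(y,b \right)} = \frac{b + \left(-1 + y\right)}{y + y} = \frac{-1 + b + y}{2 y}$)
$d = \frac{2}{9}$ ($d = \frac{\frac{1}{2} \cdot \frac{1}{3} \left(-1 + 3 + 3\right)}{-3} - \frac{5}{-10} = \frac{1}{2} \cdot \frac{1}{3} \cdot 5 \left(- \frac{1}{3}\right) - - \frac{1}{2} = \frac{5}{6} \left(- \frac{1}{3}\right) + \frac{1}{2} = - \frac{5}{18} + \frac{1}{2} = \frac{2}{9} \approx 0.22222$)
$12 \cdot 10 d = 12 \cdot 10 \cdot \frac{2}{9} = 120 \cdot \frac{2}{9} = \frac{80}{3}$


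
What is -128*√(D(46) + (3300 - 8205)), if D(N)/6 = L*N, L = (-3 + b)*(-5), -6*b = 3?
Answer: -640*I*√3 ≈ -1108.5*I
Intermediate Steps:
b = -½ (b = -⅙*3 = -½ ≈ -0.50000)
L = 35/2 (L = (-3 - ½)*(-5) = -7/2*(-5) = 35/2 ≈ 17.500)
D(N) = 105*N (D(N) = 6*(35*N/2) = 105*N)
-128*√(D(46) + (3300 - 8205)) = -128*√(105*46 + (3300 - 8205)) = -128*√(4830 - 4905) = -640*I*√3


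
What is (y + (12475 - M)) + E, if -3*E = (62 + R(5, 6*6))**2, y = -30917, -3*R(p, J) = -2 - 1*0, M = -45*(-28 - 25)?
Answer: -597673/27 ≈ -22136.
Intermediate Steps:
M = 2385 (M = -45*(-53) = 2385)
R(p, J) = 2/3 (R(p, J) = -(-2 - 1*0)/3 = -(-2 + 0)/3 = -1/3*(-2) = 2/3)
E = -35344/27 (E = -(62 + 2/3)**2/3 = -(188/3)**2/3 = -1/3*35344/9 = -35344/27 ≈ -1309.0)
(y + (12475 - M)) + E = (-30917 + (12475 - 1*2385)) - 35344/27 = (-30917 + (12475 - 2385)) - 35344/27 = (-30917 + 10090) - 35344/27 = -20827 - 35344/27 = -597673/27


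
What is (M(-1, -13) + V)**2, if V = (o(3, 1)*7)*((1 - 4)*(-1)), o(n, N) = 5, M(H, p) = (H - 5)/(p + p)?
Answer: 1871424/169 ≈ 11074.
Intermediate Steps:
M(H, p) = (-5 + H)/(2*p) (M(H, p) = (-5 + H)/((2*p)) = (-5 + H)*(1/(2*p)) = (-5 + H)/(2*p))
V = 105 (V = (5*7)*((1 - 4)*(-1)) = 35*(-3*(-1)) = 35*3 = 105)
(M(-1, -13) + V)**2 = ((1/2)*(-5 - 1)/(-13) + 105)**2 = ((1/2)*(-1/13)*(-6) + 105)**2 = (3/13 + 105)**2 = (1368/13)**2 = 1871424/169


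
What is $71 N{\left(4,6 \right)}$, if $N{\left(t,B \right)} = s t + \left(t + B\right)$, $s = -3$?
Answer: $-142$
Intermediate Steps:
$N{\left(t,B \right)} = B - 2 t$ ($N{\left(t,B \right)} = - 3 t + \left(t + B\right) = - 3 t + \left(B + t\right) = B - 2 t$)
$71 N{\left(4,6 \right)} = 71 \left(6 - 8\right) = 71 \left(-2\right) = -142$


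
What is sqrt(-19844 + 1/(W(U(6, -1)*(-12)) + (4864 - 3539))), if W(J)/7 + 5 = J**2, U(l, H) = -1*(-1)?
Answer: I*sqrt(104792272278)/2298 ≈ 140.87*I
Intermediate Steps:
U(l, H) = 1
W(J) = -35 + 7*J**2
sqrt(-19844 + 1/(W(U(6, -1)*(-12)) + (4864 - 3539))) = sqrt(-19844 + 1/((-35 + 7*(1*(-12))**2) + (4864 - 3539))) = sqrt(-19844 + 1/((-35 + 7*(-12)**2) + 1325)) = sqrt(-19844 + 1/((-35 + 7*144) + 1325)) = sqrt(-19844 + 1/((-35 + 1008) + 1325)) = sqrt(-19844 + 1/(973 + 1325)) = sqrt(-19844 + 1/2298) = sqrt(-45601511/2298) = I*sqrt(104792272278)/2298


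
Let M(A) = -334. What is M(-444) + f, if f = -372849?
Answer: -373183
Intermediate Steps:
M(-444) + f = -334 - 372849 = -373183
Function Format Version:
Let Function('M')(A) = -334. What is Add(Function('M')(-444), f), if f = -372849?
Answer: -373183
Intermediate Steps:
Add(Function('M')(-444), f) = Add(-334, -372849) = -373183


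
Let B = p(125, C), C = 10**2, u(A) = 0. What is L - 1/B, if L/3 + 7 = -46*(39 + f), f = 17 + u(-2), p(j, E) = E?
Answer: -774901/100 ≈ -7749.0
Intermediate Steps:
C = 100
B = 100
f = 17 (f = 17 + 0 = 17)
L = -7749 (L = -21 + 3*(-46*(39 + 17)) = -21 + 3*(-46*56) = -21 + 3*(-2576) = -21 - 7728 = -7749)
L - 1/B = -7749 - 1/100 = -774901/100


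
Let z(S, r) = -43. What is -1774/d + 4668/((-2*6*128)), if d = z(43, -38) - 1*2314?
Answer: -689801/301696 ≈ -2.2864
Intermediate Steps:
d = -2357 (d = -43 - 1*2314 = -43 - 2314 = -2357)
-1774/d + 4668/((-2*6*128)) = -1774/(-2357) + 4668/((-2*6*128)) = -1774*(-1/2357) + 4668/((-12*128)) = 1774/2357 + 4668/(-1536) = 1774/2357 + 4668*(-1/1536) = 1774/2357 - 389/128 = -689801/301696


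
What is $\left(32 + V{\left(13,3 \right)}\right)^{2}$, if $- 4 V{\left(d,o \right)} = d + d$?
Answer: $\frac{2601}{4} \approx 650.25$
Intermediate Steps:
$V{\left(d,o \right)} = - \frac{d}{2}$ ($V{\left(d,o \right)} = - \frac{d + d}{4} = - \frac{2 d}{4} = - \frac{d}{2}$)
$\left(32 + V{\left(13,3 \right)}\right)^{2} = \left(32 - \frac{13}{2}\right)^{2} = \left(\frac{51}{2}\right)^{2} = \frac{2601}{4}$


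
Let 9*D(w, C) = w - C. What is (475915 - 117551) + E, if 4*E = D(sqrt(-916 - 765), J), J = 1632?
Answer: 1074956/3 + 41*I/36 ≈ 3.5832e+5 + 1.1389*I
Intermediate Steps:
D(w, C) = -C/9 + w/9 (D(w, C) = (w - C)/9 = -C/9 + w/9)
E = -136/3 + 41*I/36 (E = (-1/9*1632 + sqrt(-916 - 765)/9)/4 = (-544/3 + sqrt(-1681)/9)/4 = (-544/3 + (41*I)/9)/4 = (-544/3 + 41*I/9)/4 = -136/3 + 41*I/36 ≈ -45.333 + 1.1389*I)
(475915 - 117551) + E = (475915 - 117551) + (-136/3 + 41*I/36) = 358364 + (-136/3 + 41*I/36) = 1074956/3 + 41*I/36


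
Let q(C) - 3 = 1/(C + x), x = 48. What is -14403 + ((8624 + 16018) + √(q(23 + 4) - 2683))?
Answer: 10239 + 29*I*√717/15 ≈ 10239.0 + 51.769*I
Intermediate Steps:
q(C) = 3 + 1/(48 + C) (q(C) = 3 + 1/(C + 48) = 3 + 1/(48 + C))
-14403 + ((8624 + 16018) + √(q(23 + 4) - 2683)) = -14403 + ((8624 + 16018) + √((145 + 3*(23 + 4))/(48 + (23 + 4)) - 2683)) = -14403 + (24642 + √((145 + 3*27)/(48 + 27) - 2683)) = -14403 + (24642 + √((145 + 81)/75 - 2683)) = -14403 + (24642 + √((1/75)*226 - 2683)) = -14403 + (24642 + √(226/75 - 2683)) = -14403 + (24642 + √(-200999/75)) = -14403 + (24642 + 29*I*√717/15) = 10239 + 29*I*√717/15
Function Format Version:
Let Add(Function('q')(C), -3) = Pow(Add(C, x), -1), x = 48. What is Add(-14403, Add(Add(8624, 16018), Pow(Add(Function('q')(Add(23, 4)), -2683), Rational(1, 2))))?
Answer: Add(10239, Mul(Rational(29, 15), I, Pow(717, Rational(1, 2)))) ≈ Add(10239., Mul(51.769, I))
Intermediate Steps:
Function('q')(C) = Add(3, Pow(Add(48, C), -1)) (Function('q')(C) = Add(3, Pow(Add(C, 48), -1)) = Add(3, Pow(Add(48, C), -1)))
Add(-14403, Add(Add(8624, 16018), Pow(Add(Function('q')(Add(23, 4)), -2683), Rational(1, 2)))) = Add(-14403, Add(Add(8624, 16018), Pow(Add(Mul(Pow(Add(48, Add(23, 4)), -1), Add(145, Mul(3, Add(23, 4)))), -2683), Rational(1, 2)))) = Add(-14403, Add(24642, Pow(Add(Mul(Pow(Add(48, 27), -1), Add(145, Mul(3, 27))), -2683), Rational(1, 2)))) = Add(-14403, Add(24642, Pow(Add(Mul(Pow(75, -1), Add(145, 81)), -2683), Rational(1, 2)))) = Add(-14403, Add(24642, Pow(Add(Mul(Rational(1, 75), 226), -2683), Rational(1, 2)))) = Add(-14403, Add(24642, Pow(Add(Rational(226, 75), -2683), Rational(1, 2)))) = Add(-14403, Add(24642, Pow(Rational(-200999, 75), Rational(1, 2)))) = Add(-14403, Add(24642, Mul(Rational(29, 15), I, Pow(717, Rational(1, 2))))) = Add(10239, Mul(Rational(29, 15), I, Pow(717, Rational(1, 2))))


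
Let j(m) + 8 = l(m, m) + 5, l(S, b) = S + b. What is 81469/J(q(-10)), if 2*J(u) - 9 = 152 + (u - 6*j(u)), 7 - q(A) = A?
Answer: -81469/4 ≈ -20367.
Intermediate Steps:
q(A) = 7 - A
j(m) = -3 + 2*m (j(m) = -8 + ((m + m) + 5) = -8 + (2*m + 5) = -8 + (5 + 2*m) = -3 + 2*m)
J(u) = 179/2 - 11*u/2 (J(u) = 9/2 + (152 + (u - 6*(-3 + 2*u)))/2 = 9/2 + (152 + (u + (18 - 12*u)))/2 = 9/2 + (152 + (18 - 11*u))/2 = 9/2 + (170 - 11*u)/2 = 9/2 + (85 - 11*u/2) = 179/2 - 11*u/2)
81469/J(q(-10)) = 81469/(179/2 - 11*(7 - 1*(-10))/2) = 81469/(179/2 - 11*(7 + 10)/2) = 81469/(179/2 - 11/2*17) = 81469/(179/2 - 187/2) = 81469/(-4) = 81469*(-¼) = -81469/4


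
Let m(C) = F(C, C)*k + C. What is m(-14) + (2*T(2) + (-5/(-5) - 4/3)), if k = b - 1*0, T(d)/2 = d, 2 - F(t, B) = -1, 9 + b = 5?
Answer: -55/3 ≈ -18.333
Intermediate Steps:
b = -4 (b = -9 + 5 = -4)
F(t, B) = 3 (F(t, B) = 2 - 1*(-1) = 2 + 1 = 3)
T(d) = 2*d
k = -4 (k = -4 - 1*0 = -4 + 0 = -4)
m(C) = -12 + C (m(C) = 3*(-4) + C = -12 + C)
m(-14) + (2*T(2) + (-5/(-5) - 4/3)) = (-12 - 14) + (2*(2*2) + (-5/(-5) - 4/3)) = -26 + (2*4 + (-5*(-1/5) - 4*1/3)) = -26 + (8 + (1 - 4/3)) = -26 + (8 - 1/3) = -26 + 23/3 = -55/3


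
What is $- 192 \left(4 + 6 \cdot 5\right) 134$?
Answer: $-874752$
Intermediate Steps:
$- 192 \left(4 + 6 \cdot 5\right) 134 = - 192 \left(4 + 30\right) 134 = \left(-192\right) 34 \cdot 134 = \left(-6528\right) 134 = -874752$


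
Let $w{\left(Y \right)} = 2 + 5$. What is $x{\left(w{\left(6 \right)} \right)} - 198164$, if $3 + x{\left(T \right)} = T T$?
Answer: $-198118$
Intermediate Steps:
$w{\left(Y \right)} = 7$
$x{\left(T \right)} = -3 + T^{2}$ ($x{\left(T \right)} = -3 + T T = -3 + T^{2}$)
$x{\left(w{\left(6 \right)} \right)} - 198164 = \left(-3 + 7^{2}\right) - 198164 = \left(-3 + 49\right) - 198164 = 46 - 198164 = -198118$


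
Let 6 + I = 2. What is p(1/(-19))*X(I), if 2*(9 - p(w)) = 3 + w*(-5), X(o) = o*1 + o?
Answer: -1120/19 ≈ -58.947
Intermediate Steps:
I = -4 (I = -6 + 2 = -4)
X(o) = 2*o (X(o) = o + o = 2*o)
p(w) = 15/2 + 5*w/2 (p(w) = 9 - (3 + w*(-5))/2 = 9 - (3 - 5*w)/2 = 9 + (-3/2 + 5*w/2) = 15/2 + 5*w/2)
p(1/(-19))*X(I) = (15/2 + (5/2)/(-19))*(2*(-4)) = (15/2 + (5/2)*(-1/19))*(-8) = (15/2 - 5/38)*(-8) = (140/19)*(-8) = -1120/19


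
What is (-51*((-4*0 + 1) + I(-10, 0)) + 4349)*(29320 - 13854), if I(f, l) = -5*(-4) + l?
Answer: 50697548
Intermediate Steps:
I(f, l) = 20 + l
(-51*((-4*0 + 1) + I(-10, 0)) + 4349)*(29320 - 13854) = (-51*((-4*0 + 1) + (20 + 0)) + 4349)*(29320 - 13854) = (-51*((0 + 1) + 20) + 4349)*15466 = (-51*(1 + 20) + 4349)*15466 = (-51*21 + 4349)*15466 = (-1071 + 4349)*15466 = 3278*15466 = 50697548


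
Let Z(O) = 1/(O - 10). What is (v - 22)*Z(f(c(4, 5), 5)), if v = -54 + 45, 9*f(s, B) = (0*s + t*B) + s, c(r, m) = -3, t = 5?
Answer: 279/68 ≈ 4.1029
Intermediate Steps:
f(s, B) = s/9 + 5*B/9 (f(s, B) = ((0*s + 5*B) + s)/9 = ((0 + 5*B) + s)/9 = (5*B + s)/9 = (s + 5*B)/9 = s/9 + 5*B/9)
v = -9
Z(O) = 1/(-10 + O)
(v - 22)*Z(f(c(4, 5), 5)) = (-9 - 22)/(-10 + ((⅑)*(-3) + (5/9)*5)) = -31/(-10 + (-⅓ + 25/9)) = -31/(-10 + 22/9) = -31/(-68/9) = -31*(-9/68) = 279/68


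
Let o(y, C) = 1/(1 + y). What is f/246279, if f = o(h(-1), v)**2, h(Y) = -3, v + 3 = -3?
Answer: 1/985116 ≈ 1.0151e-6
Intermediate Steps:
v = -6 (v = -3 - 3 = -6)
f = 1/4 (f = (1/(1 - 3))**2 = (1/(-2))**2 = (-1/2)**2 = 1/4 ≈ 0.25000)
f/246279 = (1/4)/246279 = (1/4)*(1/246279) = 1/985116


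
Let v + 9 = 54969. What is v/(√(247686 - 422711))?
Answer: -10992*I*√7001/7001 ≈ -131.37*I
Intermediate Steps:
v = 54960 (v = -9 + 54969 = 54960)
v/(√(247686 - 422711)) = 54960/(√(247686 - 422711)) = 54960/(√(-175025)) = 54960/((5*I*√7001)) = 54960*(-I*√7001/35005) = -10992*I*√7001/7001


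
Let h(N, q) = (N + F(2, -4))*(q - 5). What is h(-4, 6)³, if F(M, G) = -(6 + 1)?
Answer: -1331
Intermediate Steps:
F(M, G) = -7 (F(M, G) = -1*7 = -7)
h(N, q) = (-7 + N)*(-5 + q) (h(N, q) = (N - 7)*(q - 5) = (-7 + N)*(-5 + q))
h(-4, 6)³ = (35 - 7*6 - 5*(-4) - 4*6)³ = (35 - 42 + 20 - 24)³ = (-11)³ = -1331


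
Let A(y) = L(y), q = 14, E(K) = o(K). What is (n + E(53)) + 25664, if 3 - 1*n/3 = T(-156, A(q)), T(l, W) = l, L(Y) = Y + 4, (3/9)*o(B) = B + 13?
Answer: 26339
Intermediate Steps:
o(B) = 39 + 3*B (o(B) = 3*(B + 13) = 3*(13 + B) = 39 + 3*B)
E(K) = 39 + 3*K
L(Y) = 4 + Y
A(y) = 4 + y
n = 477 (n = 9 - 3*(-156) = 9 + 468 = 477)
(n + E(53)) + 25664 = (477 + (39 + 3*53)) + 25664 = (477 + (39 + 159)) + 25664 = (477 + 198) + 25664 = 675 + 25664 = 26339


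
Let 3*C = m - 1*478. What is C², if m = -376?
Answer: 729316/9 ≈ 81035.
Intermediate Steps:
C = -854/3 (C = (-376 - 1*478)/3 = (-376 - 478)/3 = (⅓)*(-854) = -854/3 ≈ -284.67)
C² = (-854/3)² = 729316/9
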